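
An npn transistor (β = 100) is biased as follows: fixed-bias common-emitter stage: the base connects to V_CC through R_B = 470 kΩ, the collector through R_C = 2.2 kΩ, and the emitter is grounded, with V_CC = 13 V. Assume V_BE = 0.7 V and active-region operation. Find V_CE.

Base loop: V_CC = I_B·R_B + V_BE, so I_B = (13 − 0.7)/470 kΩ = 0.0262 mA.
In the active region I_C = β·I_B = 100 × 0.0262 = 2.62 mA.
Collector loop: V_CE = V_CC − I_C·R_C = 13 − 2.62×2.2 = 7.24 V.
Since V_CE = 7.24 V > V_CE(sat) ≈ 0.2 V, the transistor is in the active region as assumed.

V_CE ≈ 7.2 V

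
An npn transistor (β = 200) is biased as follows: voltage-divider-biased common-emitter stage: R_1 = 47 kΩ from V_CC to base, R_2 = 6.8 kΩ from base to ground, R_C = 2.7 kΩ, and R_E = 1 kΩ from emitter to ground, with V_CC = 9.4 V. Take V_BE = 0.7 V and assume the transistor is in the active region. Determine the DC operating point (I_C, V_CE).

Thevenize the base divider: V_Th = V_CC·R_2/(R_1+R_2) = 9.4×6.8/53.8 = 1.19 V, R_Th = R_1‖R_2 = 5.94 kΩ.
Base-emitter loop: V_Th = I_B·R_Th + V_BE + (β+1)I_B·R_E, so I_B = (1.19 − 0.7) / (5.94 + 201×1) = 0.00236 mA.
I_C = β·I_B = 200×0.00236 = 0.472 mA, and I_E = (β+1)I_B = 0.474 mA.
V_CE = V_CC − I_C·R_C − I_E·R_E = 9.4 − 0.472×2.7 − 0.474×1 = 7.65 V.
V_CE = 7.65 V > 0.2 V confirms active-region operation.

I_C ≈ 0.47 mA, V_CE ≈ 7.7 V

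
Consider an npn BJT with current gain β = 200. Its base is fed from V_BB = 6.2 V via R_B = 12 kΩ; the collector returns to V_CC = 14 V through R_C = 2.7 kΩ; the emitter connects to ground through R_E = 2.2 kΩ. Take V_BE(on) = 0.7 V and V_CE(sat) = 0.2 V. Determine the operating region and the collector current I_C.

Assume active. Base-emitter loop: I_B = (V_BB − V_BE)/(R_B + (β+1)R_E) = (6.2 − 0.7)/(12 + 201×2.2) = 0.0121 mA.
I_C = β·I_B = 200×0.0121 = 2.42 mA.
V_CE = V_CC − I_C·R_C − I_E·R_E = 14 − 2.42×2.7 − 2.43×2.2 = 2.11 V > V_CE(sat), so the active-region assumption holds.

active; I_C ≈ 2.4 mA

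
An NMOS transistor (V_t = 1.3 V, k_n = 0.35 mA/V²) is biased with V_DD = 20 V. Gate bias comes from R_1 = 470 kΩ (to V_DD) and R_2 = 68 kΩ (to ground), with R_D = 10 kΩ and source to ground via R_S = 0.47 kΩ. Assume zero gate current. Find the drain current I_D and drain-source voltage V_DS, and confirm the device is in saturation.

V_G = V_DD·R_2/(R_1+R_2) = 20×68/538 = 2.53 V.
Assume saturation: I_D = (k_n/2)(V_GS − V_t)² with V_GS = V_G − I_D·R_S = 2.53 − 0.47·I_D.
Substituting gives 0.0387·I_D² − 1.2·I_D + 0.264 = 0, with roots I_D = 0.221 or 30.9 mA.
The root I_D = 30.9 mA gives V_GS = -12 V ≤ V_t, so take I_D = 0.221 mA.
Then V_GS = 2.42 V and V_DS = V_DD − I_D(R_D+R_S) = 20 − 0.221×10.5 = 17.7 V.
Saturation requires V_DS ≥ V_GS − V_t = 1.12 V; 17.7 ≥ 1.12 ✓.

I_D ≈ 0.22 mA, V_DS ≈ 18 V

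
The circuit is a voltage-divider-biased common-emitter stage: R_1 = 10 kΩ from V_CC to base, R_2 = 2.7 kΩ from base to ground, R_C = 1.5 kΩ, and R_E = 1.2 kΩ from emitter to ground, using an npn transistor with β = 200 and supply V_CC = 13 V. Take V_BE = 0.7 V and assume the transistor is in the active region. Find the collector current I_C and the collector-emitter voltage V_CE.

Thevenize the base divider: V_Th = V_CC·R_2/(R_1+R_2) = 13×2.7/12.7 = 2.76 V, R_Th = R_1‖R_2 = 2.13 kΩ.
Base-emitter loop: V_Th = I_B·R_Th + V_BE + (β+1)I_B·R_E, so I_B = (2.76 − 0.7) / (2.13 + 201×1.2) = 0.00848 mA.
I_C = β·I_B = 200×0.00848 = 1.7 mA, and I_E = (β+1)I_B = 1.7 mA.
V_CE = V_CC − I_C·R_C − I_E·R_E = 13 − 1.7×1.5 − 1.7×1.2 = 8.41 V.
V_CE = 8.41 V > 0.2 V confirms active-region operation.

I_C ≈ 1.7 mA, V_CE ≈ 8.4 V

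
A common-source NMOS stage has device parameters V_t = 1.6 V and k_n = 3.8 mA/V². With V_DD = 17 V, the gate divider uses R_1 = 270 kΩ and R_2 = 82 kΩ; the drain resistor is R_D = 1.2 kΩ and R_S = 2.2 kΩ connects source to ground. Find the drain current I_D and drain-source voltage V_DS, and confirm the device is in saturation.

I_D ≈ 0.78 mA, V_DS ≈ 14 V

V_G = V_DD·R_2/(R_1+R_2) = 17×82/352 = 3.96 V.
Assume saturation: I_D = (k_n/2)(V_GS − V_t)² with V_GS = V_G − I_D·R_S = 3.96 − 2.2·I_D.
Substituting gives 9.2·I_D² − 20.7·I_D + 10.6 = 0, with roots I_D = 0.781 or 1.47 mA.
The root I_D = 1.47 mA gives V_GS = 0.719 V ≤ V_t, so take I_D = 0.781 mA.
Then V_GS = 2.24 V and V_DS = V_DD − I_D(R_D+R_S) = 17 − 0.781×3.4 = 14.3 V.
Saturation requires V_DS ≥ V_GS − V_t = 0.641 V; 14.3 ≥ 0.641 ✓.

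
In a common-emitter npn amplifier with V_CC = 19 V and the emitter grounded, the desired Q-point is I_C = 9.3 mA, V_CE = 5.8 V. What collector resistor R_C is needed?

R_C ≈ 1.4 kΩ

Collector loop: V_CC = I_C·R_C + V_CE.
R_C = (V_CC − V_CE)/I_C = (19 − 5.8)/9.3 = 1.42 kΩ.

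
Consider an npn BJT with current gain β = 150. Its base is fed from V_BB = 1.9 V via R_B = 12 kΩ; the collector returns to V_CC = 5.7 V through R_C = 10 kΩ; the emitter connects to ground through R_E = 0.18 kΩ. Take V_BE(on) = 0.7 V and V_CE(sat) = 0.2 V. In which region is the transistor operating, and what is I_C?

saturation; I_C ≈ 0.54 mA

Assume active: I_B = (1.9 − 0.7)/(12 + 151×0.18) = 0.0306 mA, I_C = β·I_B = 4.59 mA.
Then V_CE = 5.7 − 4.59×10 − 4.62×0.18 = -41.1 V < 0.2 V — the active assumption fails.
Re-solve with V_CE = 0.2 V. KCL at the emitter: V_E/R_E = (V_BB−0.7−V_E)/R_B + (V_CC−0.2−V_E)/R_C, giving V_E = 0.113 V.
I_C = (V_CC − 0.2 − V_E)/R_C = (5.5 − 0.113)/10 = 0.539 mA.
Check: I_B = (1.2 − 0.113)/12 = 0.0906 mA, and β·I_B = 13.6 mA > I_C, confirming saturation.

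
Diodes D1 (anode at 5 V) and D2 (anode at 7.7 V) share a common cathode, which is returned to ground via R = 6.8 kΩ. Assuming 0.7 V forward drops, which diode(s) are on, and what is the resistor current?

Assume both conduct. Then node N would need to be at both 5−0.7 = 4.3 V and 7.7−0.7 = 7 V, which is impossible.
Assume only D2 conducts: V_N = 7.7 − 0.7 = 7 V, so I_R = 7/6.8 = 1.03 mA.
Check D1: its anode-to-cathode voltage is 5 − 7 = -2 V < 0.7 V, so it is off. The assumption is consistent.

Only D2 conducts; I_R ≈ 1 mA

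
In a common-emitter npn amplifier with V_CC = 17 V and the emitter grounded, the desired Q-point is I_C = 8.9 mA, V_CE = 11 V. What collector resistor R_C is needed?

Collector loop: V_CC = I_C·R_C + V_CE.
R_C = (V_CC − V_CE)/I_C = (17 − 11)/8.9 = 0.674 kΩ.

R_C ≈ 0.67 kΩ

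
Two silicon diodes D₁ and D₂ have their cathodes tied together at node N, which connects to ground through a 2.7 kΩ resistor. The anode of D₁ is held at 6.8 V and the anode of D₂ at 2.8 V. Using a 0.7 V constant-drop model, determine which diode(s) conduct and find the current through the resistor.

Assume both conduct. Then node N would need to be at both 6.8−0.7 = 6.1 V and 2.8−0.7 = 2.1 V, which is impossible.
Assume only D₁ conducts: V_N = 6.8 − 0.7 = 6.1 V, so I_R = 6.1/2.7 = 2.26 mA.
Check D₂: its anode-to-cathode voltage is 2.8 − 6.1 = -3.3 V < 0.7 V, so it is off. The assumption is consistent.

Only D₁ conducts; I_R ≈ 2.3 mA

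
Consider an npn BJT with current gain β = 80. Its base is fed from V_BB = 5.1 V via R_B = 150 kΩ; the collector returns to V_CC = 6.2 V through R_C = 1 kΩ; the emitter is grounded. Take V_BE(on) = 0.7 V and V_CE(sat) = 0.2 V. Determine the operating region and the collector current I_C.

active; I_C ≈ 2.3 mA

Assume active. Base-emitter loop: I_B = (V_BB − V_BE)/R_B = (5.1 − 0.7)/150 = 0.0293 mA.
I_C = β·I_B = 80×0.0293 = 2.35 mA.
V_CE = V_CC − I_C·R_C = 6.2 − 2.35×1 = 3.85 V > V_CE(sat), so the active-region assumption holds.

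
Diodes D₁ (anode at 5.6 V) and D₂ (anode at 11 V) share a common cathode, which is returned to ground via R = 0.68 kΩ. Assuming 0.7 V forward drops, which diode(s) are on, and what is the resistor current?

Assume both conduct. Then node N would need to be at both 5.6−0.7 = 4.9 V and 11−0.7 = 10.3 V, which is impossible.
Assume only D₂ conducts: V_N = 11 − 0.7 = 10.3 V, so I_R = 10.3/0.68 = 15.1 mA.
Check D₁: its anode-to-cathode voltage is 5.6 − 10.3 = -4.7 V < 0.7 V, so it is off. The assumption is consistent.

Only D₂ conducts; I_R ≈ 15 mA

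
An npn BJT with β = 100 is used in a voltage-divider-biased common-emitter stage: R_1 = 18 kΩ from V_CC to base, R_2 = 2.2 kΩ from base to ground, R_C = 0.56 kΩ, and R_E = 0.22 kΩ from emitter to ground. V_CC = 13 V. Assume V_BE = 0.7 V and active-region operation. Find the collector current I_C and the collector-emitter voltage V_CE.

I_C ≈ 3 mA, V_CE ≈ 11 V

Thevenize the base divider: V_Th = V_CC·R_2/(R_1+R_2) = 13×2.2/20.2 = 1.42 V, R_Th = R_1‖R_2 = 1.96 kΩ.
Base-emitter loop: V_Th = I_B·R_Th + V_BE + (β+1)I_B·R_E, so I_B = (1.42 − 0.7) / (1.96 + 101×0.22) = 0.0296 mA.
I_C = β·I_B = 100×0.0296 = 2.96 mA, and I_E = (β+1)I_B = 2.99 mA.
V_CE = V_CC − I_C·R_C − I_E·R_E = 13 − 2.96×0.56 − 2.99×0.22 = 10.7 V.
V_CE = 10.7 V > 0.2 V confirms active-region operation.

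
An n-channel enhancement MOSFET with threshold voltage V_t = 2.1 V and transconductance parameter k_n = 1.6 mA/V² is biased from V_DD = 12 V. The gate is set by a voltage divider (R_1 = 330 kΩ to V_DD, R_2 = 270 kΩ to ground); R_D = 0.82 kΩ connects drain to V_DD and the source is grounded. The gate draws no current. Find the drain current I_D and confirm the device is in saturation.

V_G = V_DD·R_2/(R_1+R_2) = 12×270/600 = 5.4 V. With the source grounded, V_GS = V_G = 5.4 V.
Assume saturation: I_D = (k_n/2)(V_GS − V_t)² = (1.6/2)×(5.4 − 2.1)² = 0.8×3.3² = 8.71 mA.
V_DS = V_DD − I_D·R_D = 12 − 8.71×0.82 = 4.86 V.
Saturation requires V_DS ≥ V_GS − V_t = 3.3 V; 4.86 ≥ 3.3 ✓.

I_D ≈ 8.7 mA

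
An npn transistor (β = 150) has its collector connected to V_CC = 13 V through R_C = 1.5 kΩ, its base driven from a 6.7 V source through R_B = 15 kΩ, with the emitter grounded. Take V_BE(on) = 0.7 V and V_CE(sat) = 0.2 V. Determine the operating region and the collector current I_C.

saturation; I_C ≈ 8.5 mA

Assume active: I_B = (6.7 − 0.7)/15 = 0.4 mA, giving I_C = β·I_B = 60 mA.
But then V_CE = 13 − 60×1.5 = -77 V < V_CE(sat) = 0.2 V — impossible in the active region.
So the transistor is saturated. With V_CE = 0.2 V, I_C = (V_CC − 0.2)/R_C = 12.8/1.5 = 8.53 mA.
Check: β·I_B = 60 mA > I_C = 8.53 mA, confirming saturation.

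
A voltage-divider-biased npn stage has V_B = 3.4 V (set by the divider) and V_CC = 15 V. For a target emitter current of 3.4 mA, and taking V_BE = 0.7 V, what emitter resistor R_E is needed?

V_E = V_B − V_BE = 3.4 − 0.7 = 2.7 V.
R_E = V_E / I_E = 2.7 / 3.4 = 0.794 kΩ.

R_E ≈ 0.79 kΩ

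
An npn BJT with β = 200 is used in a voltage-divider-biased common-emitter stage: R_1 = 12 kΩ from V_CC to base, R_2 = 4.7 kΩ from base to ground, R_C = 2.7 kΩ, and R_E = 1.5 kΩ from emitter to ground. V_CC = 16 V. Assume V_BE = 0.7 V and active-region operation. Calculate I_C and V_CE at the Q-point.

I_C ≈ 2.5 mA, V_CE ≈ 5.5 V

Thevenize the base divider: V_Th = V_CC·R_2/(R_1+R_2) = 16×4.7/16.7 = 4.5 V, R_Th = R_1‖R_2 = 3.38 kΩ.
Base-emitter loop: V_Th = I_B·R_Th + V_BE + (β+1)I_B·R_E, so I_B = (4.5 − 0.7) / (3.38 + 201×1.5) = 0.0125 mA.
I_C = β·I_B = 200×0.0125 = 2.49 mA, and I_E = (β+1)I_B = 2.51 mA.
V_CE = V_CC − I_C·R_C − I_E·R_E = 16 − 2.49×2.7 − 2.51×1.5 = 5.5 V.
V_CE = 5.5 V > 0.2 V confirms active-region operation.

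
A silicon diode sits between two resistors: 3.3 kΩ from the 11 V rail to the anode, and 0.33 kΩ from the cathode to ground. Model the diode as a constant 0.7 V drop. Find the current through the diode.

I ≈ 2.8 mA

The two resistors are in series with the diode, so KVL gives 11 = I·3.3 + 0.7 + I·0.33.
I = (11 − 0.7) / (3.3 + 0.33) kΩ = 10.3 / 3.63 = 2.84 mA.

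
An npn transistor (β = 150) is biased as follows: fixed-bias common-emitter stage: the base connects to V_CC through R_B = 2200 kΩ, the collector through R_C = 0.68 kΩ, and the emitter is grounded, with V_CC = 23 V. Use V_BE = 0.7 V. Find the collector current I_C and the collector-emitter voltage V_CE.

I_C ≈ 1.5 mA, V_CE ≈ 22 V

Base loop: V_CC = I_B·R_B + V_BE, so I_B = (23 − 0.7)/2200 kΩ = 0.0101 mA.
In the active region I_C = β·I_B = 150 × 0.0101 = 1.52 mA.
Collector loop: V_CE = V_CC − I_C·R_C = 23 − 1.52×0.68 = 22 V.
Since V_CE = 22 V > V_CE(sat) ≈ 0.2 V, the transistor is in the active region as assumed.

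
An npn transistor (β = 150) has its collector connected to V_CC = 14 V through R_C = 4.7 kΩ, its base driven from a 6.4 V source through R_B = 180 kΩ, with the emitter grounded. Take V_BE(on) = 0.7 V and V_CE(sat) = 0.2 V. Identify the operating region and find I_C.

Assume active: I_B = (6.4 − 0.7)/180 = 0.0317 mA, giving I_C = β·I_B = 4.75 mA.
But then V_CE = 14 − 4.75×4.7 = -8.32 V < V_CE(sat) = 0.2 V — impossible in the active region.
So the transistor is saturated. With V_CE = 0.2 V, I_C = (V_CC − 0.2)/R_C = 13.8/4.7 = 2.94 mA.
Check: β·I_B = 4.75 mA > I_C = 2.94 mA, confirming saturation.

saturation; I_C ≈ 2.9 mA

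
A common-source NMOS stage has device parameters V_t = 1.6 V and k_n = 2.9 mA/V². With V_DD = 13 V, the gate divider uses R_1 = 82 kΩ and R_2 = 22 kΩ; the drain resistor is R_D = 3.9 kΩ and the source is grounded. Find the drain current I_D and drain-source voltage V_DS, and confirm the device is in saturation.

V_G = V_DD·R_2/(R_1+R_2) = 13×22/104 = 2.75 V. With the source grounded, V_GS = V_G = 2.75 V.
Assume saturation: I_D = (k_n/2)(V_GS − V_t)² = (2.9/2)×(2.75 − 1.6)² = 1.45×1.15² = 1.92 mA.
V_DS = V_DD − I_D·R_D = 13 − 1.92×3.9 = 5.52 V.
Saturation requires V_DS ≥ V_GS − V_t = 1.15 V; 5.52 ≥ 1.15 ✓.

I_D ≈ 1.9 mA, V_DS ≈ 5.5 V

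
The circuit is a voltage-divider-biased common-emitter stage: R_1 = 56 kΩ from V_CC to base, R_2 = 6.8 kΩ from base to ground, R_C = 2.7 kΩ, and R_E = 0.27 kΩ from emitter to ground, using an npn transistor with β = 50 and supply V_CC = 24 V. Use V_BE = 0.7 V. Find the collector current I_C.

I_C ≈ 4.8 mA

Thevenize the base divider: V_Th = V_CC·R_2/(R_1+R_2) = 24×6.8/62.8 = 2.6 V, R_Th = R_1‖R_2 = 6.06 kΩ.
Base-emitter loop: V_Th = I_B·R_Th + V_BE + (β+1)I_B·R_E, so I_B = (2.6 − 0.7) / (6.06 + 51×0.27) = 0.0957 mA.
I_C = β·I_B = 50×0.0957 = 4.79 mA, and I_E = (β+1)I_B = 4.88 mA.
V_CE = V_CC − I_C·R_C − I_E·R_E = 24 − 4.79×2.7 − 4.88×0.27 = 9.76 V.
V_CE = 9.76 V > 0.2 V confirms active-region operation.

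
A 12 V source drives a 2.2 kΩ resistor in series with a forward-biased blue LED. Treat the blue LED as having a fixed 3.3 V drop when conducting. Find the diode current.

KVL around the loop: 12 = V_D + I·R = 3.3 + I × 2.2 kΩ.
So I = (12 − 3.3) / 2.2 kΩ = 8.7 / 2.2 = 3.95 mA.

I ≈ 4 mA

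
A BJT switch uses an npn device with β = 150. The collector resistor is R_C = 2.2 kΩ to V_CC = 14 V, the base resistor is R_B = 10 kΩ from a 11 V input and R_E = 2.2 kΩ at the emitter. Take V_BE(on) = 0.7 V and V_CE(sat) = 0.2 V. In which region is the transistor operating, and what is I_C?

Assume active: I_B = (11 − 0.7)/(10 + 151×2.2) = 0.0301 mA, I_C = β·I_B = 4.51 mA.
Then V_CE = 14 − 4.51×2.2 − 4.55×2.2 = -5.93 V < 0.2 V — the active assumption fails.
Re-solve with V_CE = 0.2 V. KCL at the emitter: V_E/R_E = (V_BB−0.7−V_E)/R_B + (V_CC−0.2−V_E)/R_C, giving V_E = 7.24 V.
I_C = (V_CC − 0.2 − V_E)/R_C = (13.8 − 7.24)/2.2 = 2.98 mA.
Check: I_B = (10.3 − 7.24)/10 = 0.306 mA, and β·I_B = 45.9 mA > I_C, confirming saturation.

saturation; I_C ≈ 3 mA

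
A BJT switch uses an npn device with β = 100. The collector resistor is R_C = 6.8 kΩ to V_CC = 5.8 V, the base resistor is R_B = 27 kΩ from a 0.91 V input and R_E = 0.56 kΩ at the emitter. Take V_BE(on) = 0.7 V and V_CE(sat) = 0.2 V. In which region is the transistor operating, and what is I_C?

Assume active. Base-emitter loop: I_B = (V_BB − V_BE)/(R_B + (β+1)R_E) = (0.91 − 0.7)/(27 + 101×0.56) = 0.00251 mA.
I_C = β·I_B = 100×0.00251 = 0.251 mA.
V_CE = V_CC − I_C·R_C − I_E·R_E = 5.8 − 0.251×6.8 − 0.254×0.56 = 3.95 V > V_CE(sat), so the active-region assumption holds.

active; I_C ≈ 0.25 mA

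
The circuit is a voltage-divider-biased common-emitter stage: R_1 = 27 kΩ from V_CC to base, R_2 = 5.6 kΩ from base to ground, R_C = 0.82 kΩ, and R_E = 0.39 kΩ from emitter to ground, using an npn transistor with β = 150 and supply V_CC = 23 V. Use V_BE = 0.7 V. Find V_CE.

V_CE ≈ 14 V

Thevenize the base divider: V_Th = V_CC·R_2/(R_1+R_2) = 23×5.6/32.6 = 3.95 V, R_Th = R_1‖R_2 = 4.64 kΩ.
Base-emitter loop: V_Th = I_B·R_Th + V_BE + (β+1)I_B·R_E, so I_B = (3.95 − 0.7) / (4.64 + 151×0.39) = 0.0512 mA.
I_C = β·I_B = 150×0.0512 = 7.68 mA, and I_E = (β+1)I_B = 7.73 mA.
V_CE = V_CC − I_C·R_C − I_E·R_E = 23 − 7.68×0.82 − 7.73×0.39 = 13.7 V.
V_CE = 13.7 V > 0.2 V confirms active-region operation.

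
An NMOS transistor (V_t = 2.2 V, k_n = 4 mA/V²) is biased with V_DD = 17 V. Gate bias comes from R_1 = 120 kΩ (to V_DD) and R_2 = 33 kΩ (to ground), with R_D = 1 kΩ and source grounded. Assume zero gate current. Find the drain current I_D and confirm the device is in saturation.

V_G = V_DD·R_2/(R_1+R_2) = 17×33/153 = 3.67 V. With the source grounded, V_GS = V_G = 3.67 V.
Assume saturation: I_D = (k_n/2)(V_GS − V_t)² = (4/2)×(3.67 − 2.2)² = 2×1.47² = 4.3 mA.
V_DS = V_DD − I_D·R_D = 17 − 4.3×1 = 12.7 V.
Saturation requires V_DS ≥ V_GS − V_t = 1.47 V; 12.7 ≥ 1.47 ✓.

I_D ≈ 4.3 mA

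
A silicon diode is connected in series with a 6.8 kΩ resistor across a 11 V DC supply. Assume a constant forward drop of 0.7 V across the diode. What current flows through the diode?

KVL around the loop: 11 = V_D + I·R = 0.7 + I × 6.8 kΩ.
So I = (11 − 0.7) / 6.8 kΩ = 10.3 / 6.8 = 1.51 mA.

I ≈ 1.5 mA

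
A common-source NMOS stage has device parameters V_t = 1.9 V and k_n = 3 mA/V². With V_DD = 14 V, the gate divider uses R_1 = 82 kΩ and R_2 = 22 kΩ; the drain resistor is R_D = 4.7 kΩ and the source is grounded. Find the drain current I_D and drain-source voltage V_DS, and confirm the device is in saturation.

V_G = V_DD·R_2/(R_1+R_2) = 14×22/104 = 2.96 V. With the source grounded, V_GS = V_G = 2.96 V.
Assume saturation: I_D = (k_n/2)(V_GS − V_t)² = (3/2)×(2.96 − 1.9)² = 1.5×1.06² = 1.69 mA.
V_DS = V_DD − I_D·R_D = 14 − 1.69×4.7 = 6.06 V.
Saturation requires V_DS ≥ V_GS − V_t = 1.06 V; 6.06 ≥ 1.06 ✓.

I_D ≈ 1.7 mA, V_DS ≈ 6.1 V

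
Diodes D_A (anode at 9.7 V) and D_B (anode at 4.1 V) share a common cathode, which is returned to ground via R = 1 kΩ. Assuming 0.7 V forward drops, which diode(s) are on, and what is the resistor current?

Only D_A conducts; I_R ≈ 9 mA

Assume both conduct. Then node N would need to be at both 9.7−0.7 = 9 V and 4.1−0.7 = 3.4 V, which is impossible.
Assume only D_A conducts: V_N = 9.7 − 0.7 = 9 V, so I_R = 9/1 = 9 mA.
Check D_B: its anode-to-cathode voltage is 4.1 − 9 = -4.9 V < 0.7 V, so it is off. The assumption is consistent.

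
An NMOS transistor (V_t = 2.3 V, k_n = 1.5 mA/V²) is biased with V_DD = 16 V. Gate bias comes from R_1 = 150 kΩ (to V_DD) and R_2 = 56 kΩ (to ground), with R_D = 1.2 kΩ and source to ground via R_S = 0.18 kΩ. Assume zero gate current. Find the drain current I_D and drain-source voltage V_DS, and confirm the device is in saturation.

I_D ≈ 2.1 mA, V_DS ≈ 13 V

V_G = V_DD·R_2/(R_1+R_2) = 16×56/206 = 4.35 V.
Assume saturation: I_D = (k_n/2)(V_GS − V_t)² with V_GS = V_G − I_D·R_S = 4.35 − 0.18·I_D.
Substituting gives 0.0243·I_D² − 1.55·I_D + 3.15 = 0, with roots I_D = 2.1 or 61.8 mA.
The root I_D = 61.8 mA gives V_GS = -6.78 V ≤ V_t, so take I_D = 2.1 mA.
Then V_GS = 3.97 V and V_DS = V_DD − I_D(R_D+R_S) = 16 − 2.1×1.38 = 13.1 V.
Saturation requires V_DS ≥ V_GS − V_t = 1.67 V; 13.1 ≥ 1.67 ✓.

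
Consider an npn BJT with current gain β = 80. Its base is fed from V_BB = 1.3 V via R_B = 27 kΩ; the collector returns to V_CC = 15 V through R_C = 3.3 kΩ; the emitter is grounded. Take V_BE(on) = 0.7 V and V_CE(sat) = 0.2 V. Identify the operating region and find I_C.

Assume active. Base-emitter loop: I_B = (V_BB − V_BE)/R_B = (1.3 − 0.7)/27 = 0.0222 mA.
I_C = β·I_B = 80×0.0222 = 1.78 mA.
V_CE = V_CC − I_C·R_C = 15 − 1.78×3.3 = 9.13 V > V_CE(sat), so the active-region assumption holds.

active; I_C ≈ 1.8 mA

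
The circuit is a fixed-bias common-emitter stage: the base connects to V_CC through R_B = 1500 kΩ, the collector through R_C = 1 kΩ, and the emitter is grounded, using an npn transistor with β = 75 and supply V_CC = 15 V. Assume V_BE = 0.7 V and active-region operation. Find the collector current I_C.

I_C ≈ 0.72 mA

Base loop: V_CC = I_B·R_B + V_BE, so I_B = (15 − 0.7)/1500 kΩ = 0.00953 mA.
In the active region I_C = β·I_B = 75 × 0.00953 = 0.715 mA.
Collector loop: V_CE = V_CC − I_C·R_C = 15 − 0.715×1 = 14.3 V.
Since V_CE = 14.3 V > V_CE(sat) ≈ 0.2 V, the transistor is in the active region as assumed.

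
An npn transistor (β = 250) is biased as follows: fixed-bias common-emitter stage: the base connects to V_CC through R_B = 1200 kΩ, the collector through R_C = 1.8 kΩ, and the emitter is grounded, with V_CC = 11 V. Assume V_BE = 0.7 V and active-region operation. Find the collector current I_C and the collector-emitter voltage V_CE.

Base loop: V_CC = I_B·R_B + V_BE, so I_B = (11 − 0.7)/1200 kΩ = 0.00858 mA.
In the active region I_C = β·I_B = 250 × 0.00858 = 2.15 mA.
Collector loop: V_CE = V_CC − I_C·R_C = 11 − 2.15×1.8 = 7.14 V.
Since V_CE = 7.14 V > V_CE(sat) ≈ 0.2 V, the transistor is in the active region as assumed.

I_C ≈ 2.1 mA, V_CE ≈ 7.1 V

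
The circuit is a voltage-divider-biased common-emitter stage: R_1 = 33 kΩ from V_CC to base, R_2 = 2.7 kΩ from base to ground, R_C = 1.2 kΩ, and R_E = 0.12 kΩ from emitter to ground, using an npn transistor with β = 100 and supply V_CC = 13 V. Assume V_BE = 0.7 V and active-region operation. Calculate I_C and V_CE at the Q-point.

I_C ≈ 1.9 mA, V_CE ≈ 10 V

Thevenize the base divider: V_Th = V_CC·R_2/(R_1+R_2) = 13×2.7/35.7 = 0.983 V, R_Th = R_1‖R_2 = 2.5 kΩ.
Base-emitter loop: V_Th = I_B·R_Th + V_BE + (β+1)I_B·R_E, so I_B = (0.983 − 0.7) / (2.5 + 101×0.12) = 0.0194 mA.
I_C = β·I_B = 100×0.0194 = 1.94 mA, and I_E = (β+1)I_B = 1.96 mA.
V_CE = V_CC − I_C·R_C − I_E·R_E = 13 − 1.94×1.2 − 1.96×0.12 = 10.4 V.
V_CE = 10.4 V > 0.2 V confirms active-region operation.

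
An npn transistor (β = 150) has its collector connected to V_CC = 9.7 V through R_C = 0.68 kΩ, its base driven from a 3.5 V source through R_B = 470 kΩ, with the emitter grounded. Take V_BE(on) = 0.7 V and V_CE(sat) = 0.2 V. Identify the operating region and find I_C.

active; I_C ≈ 0.89 mA

Assume active. Base-emitter loop: I_B = (V_BB − V_BE)/R_B = (3.5 − 0.7)/470 = 0.00596 mA.
I_C = β·I_B = 150×0.00596 = 0.894 mA.
V_CE = V_CC − I_C·R_C = 9.7 − 0.894×0.68 = 9.09 V > V_CE(sat), so the active-region assumption holds.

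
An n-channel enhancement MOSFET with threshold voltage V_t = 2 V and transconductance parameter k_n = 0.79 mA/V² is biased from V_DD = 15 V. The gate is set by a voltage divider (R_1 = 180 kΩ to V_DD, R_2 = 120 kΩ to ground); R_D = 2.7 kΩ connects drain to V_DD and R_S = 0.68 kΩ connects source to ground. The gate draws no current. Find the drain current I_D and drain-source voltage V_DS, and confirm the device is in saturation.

V_G = V_DD·R_2/(R_1+R_2) = 15×120/300 = 6 V.
Assume saturation: I_D = (k_n/2)(V_GS − V_t)² with V_GS = V_G − I_D·R_S = 6 − 0.68·I_D.
Substituting gives 0.183·I_D² − 3.15·I_D + 6.32 = 0, with roots I_D = 2.32 or 14.9 mA.
The root I_D = 14.9 mA gives V_GS = -4.15 V ≤ V_t, so take I_D = 2.32 mA.
Then V_GS = 4.42 V and V_DS = V_DD − I_D(R_D+R_S) = 15 − 2.32×3.38 = 7.16 V.
Saturation requires V_DS ≥ V_GS − V_t = 2.42 V; 7.16 ≥ 2.42 ✓.

I_D ≈ 2.3 mA, V_DS ≈ 7.2 V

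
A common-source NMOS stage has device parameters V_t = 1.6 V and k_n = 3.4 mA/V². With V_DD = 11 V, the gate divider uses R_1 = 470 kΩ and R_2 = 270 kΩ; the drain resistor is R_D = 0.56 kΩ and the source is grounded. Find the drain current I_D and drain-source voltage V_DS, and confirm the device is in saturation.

I_D ≈ 9.9 mA, V_DS ≈ 5.5 V

V_G = V_DD·R_2/(R_1+R_2) = 11×270/740 = 4.01 V. With the source grounded, V_GS = V_G = 4.01 V.
Assume saturation: I_D = (k_n/2)(V_GS − V_t)² = (3.4/2)×(4.01 − 1.6)² = 1.7×2.41² = 9.9 mA.
V_DS = V_DD − I_D·R_D = 11 − 9.9×0.56 = 5.45 V.
Saturation requires V_DS ≥ V_GS − V_t = 2.41 V; 5.45 ≥ 2.41 ✓.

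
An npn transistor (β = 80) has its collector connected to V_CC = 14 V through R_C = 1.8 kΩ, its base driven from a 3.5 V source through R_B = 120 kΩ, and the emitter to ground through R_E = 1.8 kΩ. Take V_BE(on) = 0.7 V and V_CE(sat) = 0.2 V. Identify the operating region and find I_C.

Assume active. Base-emitter loop: I_B = (V_BB − V_BE)/(R_B + (β+1)R_E) = (3.5 − 0.7)/(120 + 81×1.8) = 0.0105 mA.
I_C = β·I_B = 80×0.0105 = 0.843 mA.
V_CE = V_CC − I_C·R_C − I_E·R_E = 14 − 0.843×1.8 − 0.853×1.8 = 10.9 V > V_CE(sat), so the active-region assumption holds.

active; I_C ≈ 0.84 mA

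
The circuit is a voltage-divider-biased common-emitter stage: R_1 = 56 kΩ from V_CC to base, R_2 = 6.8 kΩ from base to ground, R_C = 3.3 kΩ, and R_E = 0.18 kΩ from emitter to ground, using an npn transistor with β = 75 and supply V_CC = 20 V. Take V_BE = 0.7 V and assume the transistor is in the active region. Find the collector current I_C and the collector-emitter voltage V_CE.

I_C ≈ 5.6 mA, V_CE ≈ 0.61 V

Thevenize the base divider: V_Th = V_CC·R_2/(R_1+R_2) = 20×6.8/62.8 = 2.17 V, R_Th = R_1‖R_2 = 6.06 kΩ.
Base-emitter loop: V_Th = I_B·R_Th + V_BE + (β+1)I_B·R_E, so I_B = (2.17 − 0.7) / (6.06 + 76×0.18) = 0.0742 mA.
I_C = β·I_B = 75×0.0742 = 5.57 mA, and I_E = (β+1)I_B = 5.64 mA.
V_CE = V_CC − I_C·R_C − I_E·R_E = 20 − 5.57×3.3 − 5.64×0.18 = 0.612 V.
V_CE = 0.612 V > 0.2 V confirms active-region operation.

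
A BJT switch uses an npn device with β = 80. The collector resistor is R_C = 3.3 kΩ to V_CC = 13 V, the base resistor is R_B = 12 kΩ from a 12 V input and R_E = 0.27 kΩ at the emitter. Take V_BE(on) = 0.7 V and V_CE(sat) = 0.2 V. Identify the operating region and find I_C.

saturation; I_C ≈ 3.5 mA

Assume active: I_B = (12 − 0.7)/(12 + 81×0.27) = 0.334 mA, I_C = β·I_B = 26.7 mA.
Then V_CE = 13 − 26.7×3.3 − 27×0.27 = -82.4 V < 0.2 V — the active assumption fails.
Re-solve with V_CE = 0.2 V. KCL at the emitter: V_E/R_E = (V_BB−0.7−V_E)/R_B + (V_CC−0.2−V_E)/R_C, giving V_E = 1.18 V.
I_C = (V_CC − 0.2 − V_E)/R_C = (12.8 − 1.18)/3.3 = 3.52 mA.
Check: I_B = (11.3 − 1.18)/12 = 0.843 mA, and β·I_B = 67.5 mA > I_C, confirming saturation.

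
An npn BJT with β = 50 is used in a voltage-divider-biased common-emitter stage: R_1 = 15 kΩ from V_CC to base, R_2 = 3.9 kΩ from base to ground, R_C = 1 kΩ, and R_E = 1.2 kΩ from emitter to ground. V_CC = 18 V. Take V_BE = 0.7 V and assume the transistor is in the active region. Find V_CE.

V_CE ≈ 13 V

Thevenize the base divider: V_Th = V_CC·R_2/(R_1+R_2) = 18×3.9/18.9 = 3.71 V, R_Th = R_1‖R_2 = 3.1 kΩ.
Base-emitter loop: V_Th = I_B·R_Th + V_BE + (β+1)I_B·R_E, so I_B = (3.71 − 0.7) / (3.1 + 51×1.2) = 0.0469 mA.
I_C = β·I_B = 50×0.0469 = 2.34 mA, and I_E = (β+1)I_B = 2.39 mA.
V_CE = V_CC − I_C·R_C − I_E·R_E = 18 − 2.34×1 − 2.39×1.2 = 12.8 V.
V_CE = 12.8 V > 0.2 V confirms active-region operation.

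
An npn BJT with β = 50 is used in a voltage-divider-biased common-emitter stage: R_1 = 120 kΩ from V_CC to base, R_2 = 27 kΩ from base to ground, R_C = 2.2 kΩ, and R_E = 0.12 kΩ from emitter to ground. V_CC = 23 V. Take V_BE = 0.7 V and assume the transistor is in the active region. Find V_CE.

V_CE ≈ 8.5 V

Thevenize the base divider: V_Th = V_CC·R_2/(R_1+R_2) = 23×27/147 = 4.22 V, R_Th = R_1‖R_2 = 22 kΩ.
Base-emitter loop: V_Th = I_B·R_Th + V_BE + (β+1)I_B·R_E, so I_B = (4.22 − 0.7) / (22 + 51×0.12) = 0.125 mA.
I_C = β·I_B = 50×0.125 = 6.26 mA, and I_E = (β+1)I_B = 6.38 mA.
V_CE = V_CC − I_C·R_C − I_E·R_E = 23 − 6.26×2.2 − 6.38×0.12 = 8.47 V.
V_CE = 8.47 V > 0.2 V confirms active-region operation.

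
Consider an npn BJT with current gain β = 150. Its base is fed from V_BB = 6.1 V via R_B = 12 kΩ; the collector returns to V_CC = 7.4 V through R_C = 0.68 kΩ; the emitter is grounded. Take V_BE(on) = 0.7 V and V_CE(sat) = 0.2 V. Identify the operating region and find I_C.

Assume active: I_B = (6.1 − 0.7)/12 = 0.45 mA, giving I_C = β·I_B = 67.5 mA.
But then V_CE = 7.4 − 67.5×0.68 = -38.5 V < V_CE(sat) = 0.2 V — impossible in the active region.
So the transistor is saturated. With V_CE = 0.2 V, I_C = (V_CC − 0.2)/R_C = 7.2/0.68 = 10.6 mA.
Check: β·I_B = 67.5 mA > I_C = 10.6 mA, confirming saturation.

saturation; I_C ≈ 11 mA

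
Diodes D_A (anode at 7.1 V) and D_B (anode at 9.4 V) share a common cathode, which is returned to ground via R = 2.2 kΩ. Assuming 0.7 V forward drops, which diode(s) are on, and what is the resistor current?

Assume both conduct. Then node N would need to be at both 7.1−0.7 = 6.4 V and 9.4−0.7 = 8.7 V, which is impossible.
Assume only D_B conducts: V_N = 9.4 − 0.7 = 8.7 V, so I_R = 8.7/2.2 = 3.95 mA.
Check D_A: its anode-to-cathode voltage is 7.1 − 8.7 = -1.6 V < 0.7 V, so it is off. The assumption is consistent.

Only D_B conducts; I_R ≈ 4 mA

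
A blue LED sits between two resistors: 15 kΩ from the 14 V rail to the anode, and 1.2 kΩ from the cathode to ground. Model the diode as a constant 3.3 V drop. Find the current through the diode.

I ≈ 0.66 mA

The two resistors are in series with the diode, so KVL gives 14 = I·15 + 3.3 + I·1.2.
I = (14 − 3.3) / (15 + 1.2) kΩ = 10.7 / 16.2 = 0.66 mA.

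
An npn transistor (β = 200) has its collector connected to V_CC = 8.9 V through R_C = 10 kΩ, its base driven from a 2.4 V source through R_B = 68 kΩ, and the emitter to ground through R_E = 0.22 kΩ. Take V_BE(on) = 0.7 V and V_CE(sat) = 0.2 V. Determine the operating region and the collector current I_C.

saturation; I_C ≈ 0.85 mA

Assume active: I_B = (2.4 − 0.7)/(68 + 201×0.22) = 0.0151 mA, I_C = β·I_B = 3.03 mA.
Then V_CE = 8.9 − 3.03×10 − 3.04×0.22 = -22.1 V < 0.2 V — the active assumption fails.
Re-solve with V_CE = 0.2 V. KCL at the emitter: V_E/R_E = (V_BB−0.7−V_E)/R_B + (V_CC−0.2−V_E)/R_C, giving V_E = 0.192 V.
I_C = (V_CC − 0.2 − V_E)/R_C = (8.7 − 0.192)/10 = 0.851 mA.
Check: I_B = (1.7 − 0.192)/68 = 0.0222 mA, and β·I_B = 4.44 mA > I_C, confirming saturation.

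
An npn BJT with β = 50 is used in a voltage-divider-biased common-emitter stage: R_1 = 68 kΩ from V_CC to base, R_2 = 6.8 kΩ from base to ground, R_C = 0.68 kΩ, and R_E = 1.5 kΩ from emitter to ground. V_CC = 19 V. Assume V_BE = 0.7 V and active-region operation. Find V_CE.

Thevenize the base divider: V_Th = V_CC·R_2/(R_1+R_2) = 19×6.8/74.8 = 1.73 V, R_Th = R_1‖R_2 = 6.18 kΩ.
Base-emitter loop: V_Th = I_B·R_Th + V_BE + (β+1)I_B·R_E, so I_B = (1.73 − 0.7) / (6.18 + 51×1.5) = 0.0124 mA.
I_C = β·I_B = 50×0.0124 = 0.621 mA, and I_E = (β+1)I_B = 0.634 mA.
V_CE = V_CC − I_C·R_C − I_E·R_E = 19 − 0.621×0.68 − 0.634×1.5 = 17.6 V.
V_CE = 17.6 V > 0.2 V confirms active-region operation.

V_CE ≈ 18 V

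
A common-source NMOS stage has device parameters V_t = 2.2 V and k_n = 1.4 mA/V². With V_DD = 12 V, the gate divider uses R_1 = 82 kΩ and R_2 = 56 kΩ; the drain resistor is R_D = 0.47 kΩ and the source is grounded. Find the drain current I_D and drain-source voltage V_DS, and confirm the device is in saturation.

V_G = V_DD·R_2/(R_1+R_2) = 12×56/138 = 4.87 V. With the source grounded, V_GS = V_G = 4.87 V.
Assume saturation: I_D = (k_n/2)(V_GS − V_t)² = (1.4/2)×(4.87 − 2.2)² = 0.7×2.67² = 4.99 mA.
V_DS = V_DD − I_D·R_D = 12 − 4.99×0.47 = 9.66 V.
Saturation requires V_DS ≥ V_GS − V_t = 2.67 V; 9.66 ≥ 2.67 ✓.

I_D ≈ 5 mA, V_DS ≈ 9.7 V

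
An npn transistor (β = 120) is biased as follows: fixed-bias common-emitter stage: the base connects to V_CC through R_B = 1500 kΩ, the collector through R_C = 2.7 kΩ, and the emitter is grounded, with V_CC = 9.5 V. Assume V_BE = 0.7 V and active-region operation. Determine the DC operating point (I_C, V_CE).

Base loop: V_CC = I_B·R_B + V_BE, so I_B = (9.5 − 0.7)/1500 kΩ = 0.00587 mA.
In the active region I_C = β·I_B = 120 × 0.00587 = 0.704 mA.
Collector loop: V_CE = V_CC − I_C·R_C = 9.5 − 0.704×2.7 = 7.6 V.
Since V_CE = 7.6 V > V_CE(sat) ≈ 0.2 V, the transistor is in the active region as assumed.

I_C ≈ 0.7 mA, V_CE ≈ 7.6 V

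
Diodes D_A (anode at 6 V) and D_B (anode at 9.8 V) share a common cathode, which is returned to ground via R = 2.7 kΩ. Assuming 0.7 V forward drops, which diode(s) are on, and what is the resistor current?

Only D_B conducts; I_R ≈ 3.4 mA

Assume both conduct. Then node N would need to be at both 6−0.7 = 5.3 V and 9.8−0.7 = 9.1 V, which is impossible.
Assume only D_B conducts: V_N = 9.8 − 0.7 = 9.1 V, so I_R = 9.1/2.7 = 3.37 mA.
Check D_A: its anode-to-cathode voltage is 6 − 9.1 = -3.1 V < 0.7 V, so it is off. The assumption is consistent.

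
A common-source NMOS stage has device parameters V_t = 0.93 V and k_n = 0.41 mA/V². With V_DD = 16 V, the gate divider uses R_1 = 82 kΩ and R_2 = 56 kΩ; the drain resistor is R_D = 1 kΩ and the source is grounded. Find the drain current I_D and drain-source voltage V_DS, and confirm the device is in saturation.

I_D ≈ 6.3 mA, V_DS ≈ 9.7 V

V_G = V_DD·R_2/(R_1+R_2) = 16×56/138 = 6.49 V. With the source grounded, V_GS = V_G = 6.49 V.
Assume saturation: I_D = (k_n/2)(V_GS − V_t)² = (0.41/2)×(6.49 − 0.93)² = 0.205×5.56² = 6.34 mA.
V_DS = V_DD − I_D·R_D = 16 − 6.34×1 = 9.66 V.
Saturation requires V_DS ≥ V_GS − V_t = 5.56 V; 9.66 ≥ 5.56 ✓.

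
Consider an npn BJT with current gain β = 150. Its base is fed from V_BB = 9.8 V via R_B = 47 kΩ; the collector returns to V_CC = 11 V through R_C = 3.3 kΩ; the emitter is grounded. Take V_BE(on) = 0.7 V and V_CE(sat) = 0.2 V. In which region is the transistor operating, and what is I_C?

Assume active: I_B = (9.8 − 0.7)/47 = 0.194 mA, giving I_C = β·I_B = 29 mA.
But then V_CE = 11 − 29×3.3 = -84.8 V < V_CE(sat) = 0.2 V — impossible in the active region.
So the transistor is saturated. With V_CE = 0.2 V, I_C = (V_CC − 0.2)/R_C = 10.8/3.3 = 3.27 mA.
Check: β·I_B = 29 mA > I_C = 3.27 mA, confirming saturation.

saturation; I_C ≈ 3.3 mA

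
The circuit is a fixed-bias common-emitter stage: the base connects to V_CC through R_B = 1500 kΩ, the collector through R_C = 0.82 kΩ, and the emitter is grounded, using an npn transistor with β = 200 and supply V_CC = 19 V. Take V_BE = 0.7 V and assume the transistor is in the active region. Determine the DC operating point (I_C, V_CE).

Base loop: V_CC = I_B·R_B + V_BE, so I_B = (19 − 0.7)/1500 kΩ = 0.0122 mA.
In the active region I_C = β·I_B = 200 × 0.0122 = 2.44 mA.
Collector loop: V_CE = V_CC − I_C·R_C = 19 − 2.44×0.82 = 17 V.
Since V_CE = 17 V > V_CE(sat) ≈ 0.2 V, the transistor is in the active region as assumed.

I_C ≈ 2.4 mA, V_CE ≈ 17 V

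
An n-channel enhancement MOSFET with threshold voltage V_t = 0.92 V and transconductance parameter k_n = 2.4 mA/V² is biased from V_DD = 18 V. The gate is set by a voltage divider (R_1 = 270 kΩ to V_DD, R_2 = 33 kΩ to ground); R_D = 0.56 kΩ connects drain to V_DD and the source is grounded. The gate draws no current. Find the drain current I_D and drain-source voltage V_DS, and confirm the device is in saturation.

V_G = V_DD·R_2/(R_1+R_2) = 18×33/303 = 1.96 V. With the source grounded, V_GS = V_G = 1.96 V.
Assume saturation: I_D = (k_n/2)(V_GS − V_t)² = (2.4/2)×(1.96 − 0.92)² = 1.2×1.04² = 1.3 mA.
V_DS = V_DD − I_D·R_D = 18 − 1.3×0.56 = 17.3 V.
Saturation requires V_DS ≥ V_GS − V_t = 1.04 V; 17.3 ≥ 1.04 ✓.

I_D ≈ 1.3 mA, V_DS ≈ 17 V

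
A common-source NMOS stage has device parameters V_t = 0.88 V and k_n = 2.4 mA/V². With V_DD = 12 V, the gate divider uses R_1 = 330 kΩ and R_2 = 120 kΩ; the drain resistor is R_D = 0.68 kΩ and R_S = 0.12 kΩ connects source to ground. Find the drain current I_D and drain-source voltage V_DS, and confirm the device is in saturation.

V_G = V_DD·R_2/(R_1+R_2) = 12×120/450 = 3.2 V.
Assume saturation: I_D = (k_n/2)(V_GS − V_t)² with V_GS = V_G − I_D·R_S = 3.2 − 0.12·I_D.
Substituting gives 0.0173·I_D² − 1.67·I_D + 6.46 = 0, with roots I_D = 4.04 or 92.5 mA.
The root I_D = 92.5 mA gives V_GS = -7.9 V ≤ V_t, so take I_D = 4.04 mA.
Then V_GS = 2.72 V and V_DS = V_DD − I_D(R_D+R_S) = 12 − 4.04×0.8 = 8.77 V.
Saturation requires V_DS ≥ V_GS − V_t = 1.84 V; 8.77 ≥ 1.84 ✓.

I_D ≈ 4 mA, V_DS ≈ 8.8 V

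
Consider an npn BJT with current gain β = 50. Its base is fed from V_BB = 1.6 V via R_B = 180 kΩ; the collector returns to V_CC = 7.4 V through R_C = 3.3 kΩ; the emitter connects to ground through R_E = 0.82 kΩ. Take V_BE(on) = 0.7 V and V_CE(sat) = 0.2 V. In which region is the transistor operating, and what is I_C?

active; I_C ≈ 0.2 mA

Assume active. Base-emitter loop: I_B = (V_BB − V_BE)/(R_B + (β+1)R_E) = (1.6 − 0.7)/(180 + 51×0.82) = 0.00406 mA.
I_C = β·I_B = 50×0.00406 = 0.203 mA.
V_CE = V_CC − I_C·R_C − I_E·R_E = 7.4 − 0.203×3.3 − 0.207×0.82 = 6.56 V > V_CE(sat), so the active-region assumption holds.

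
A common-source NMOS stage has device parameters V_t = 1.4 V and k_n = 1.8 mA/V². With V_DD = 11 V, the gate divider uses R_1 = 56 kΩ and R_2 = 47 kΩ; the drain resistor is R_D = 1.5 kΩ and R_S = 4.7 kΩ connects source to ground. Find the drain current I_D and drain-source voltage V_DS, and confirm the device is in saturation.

I_D ≈ 0.6 mA, V_DS ≈ 7.3 V

V_G = V_DD·R_2/(R_1+R_2) = 11×47/103 = 5.02 V.
Assume saturation: I_D = (k_n/2)(V_GS − V_t)² with V_GS = V_G − I_D·R_S = 5.02 − 4.7·I_D.
Substituting gives 19.9·I_D² − 31.6·I_D + 11.8 = 0, with roots I_D = 0.597 or 0.994 mA.
The root I_D = 0.994 mA gives V_GS = 0.349 V ≤ V_t, so take I_D = 0.597 mA.
Then V_GS = 2.21 V and V_DS = V_DD − I_D(R_D+R_S) = 11 − 0.597×6.2 = 7.3 V.
Saturation requires V_DS ≥ V_GS − V_t = 0.814 V; 7.3 ≥ 0.814 ✓.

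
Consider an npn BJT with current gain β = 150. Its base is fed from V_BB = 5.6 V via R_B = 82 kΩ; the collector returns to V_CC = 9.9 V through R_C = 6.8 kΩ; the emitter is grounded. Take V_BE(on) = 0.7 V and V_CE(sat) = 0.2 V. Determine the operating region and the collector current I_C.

saturation; I_C ≈ 1.4 mA

Assume active: I_B = (5.6 − 0.7)/82 = 0.0598 mA, giving I_C = β·I_B = 8.96 mA.
But then V_CE = 9.9 − 8.96×6.8 = -51.1 V < V_CE(sat) = 0.2 V — impossible in the active region.
So the transistor is saturated. With V_CE = 0.2 V, I_C = (V_CC − 0.2)/R_C = 9.7/6.8 = 1.43 mA.
Check: β·I_B = 8.96 mA > I_C = 1.43 mA, confirming saturation.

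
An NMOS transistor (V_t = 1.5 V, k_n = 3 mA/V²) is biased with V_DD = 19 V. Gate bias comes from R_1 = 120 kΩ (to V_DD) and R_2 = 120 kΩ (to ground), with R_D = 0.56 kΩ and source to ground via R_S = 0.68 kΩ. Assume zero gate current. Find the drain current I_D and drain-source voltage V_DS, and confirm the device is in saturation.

V_G = V_DD·R_2/(R_1+R_2) = 19×120/240 = 9.5 V.
Assume saturation: I_D = (k_n/2)(V_GS − V_t)² with V_GS = V_G − I_D·R_S = 9.5 − 0.68·I_D.
Substituting gives 0.694·I_D² − 17.3·I_D + 96 = 0, with roots I_D = 8.3 or 16.7 mA.
The root I_D = 16.7 mA gives V_GS = -1.83 V ≤ V_t, so take I_D = 8.3 mA.
Then V_GS = 3.85 V and V_DS = V_DD − I_D(R_D+R_S) = 19 − 8.3×1.24 = 8.7 V.
Saturation requires V_DS ≥ V_GS − V_t = 2.35 V; 8.7 ≥ 2.35 ✓.

I_D ≈ 8.3 mA, V_DS ≈ 8.7 V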